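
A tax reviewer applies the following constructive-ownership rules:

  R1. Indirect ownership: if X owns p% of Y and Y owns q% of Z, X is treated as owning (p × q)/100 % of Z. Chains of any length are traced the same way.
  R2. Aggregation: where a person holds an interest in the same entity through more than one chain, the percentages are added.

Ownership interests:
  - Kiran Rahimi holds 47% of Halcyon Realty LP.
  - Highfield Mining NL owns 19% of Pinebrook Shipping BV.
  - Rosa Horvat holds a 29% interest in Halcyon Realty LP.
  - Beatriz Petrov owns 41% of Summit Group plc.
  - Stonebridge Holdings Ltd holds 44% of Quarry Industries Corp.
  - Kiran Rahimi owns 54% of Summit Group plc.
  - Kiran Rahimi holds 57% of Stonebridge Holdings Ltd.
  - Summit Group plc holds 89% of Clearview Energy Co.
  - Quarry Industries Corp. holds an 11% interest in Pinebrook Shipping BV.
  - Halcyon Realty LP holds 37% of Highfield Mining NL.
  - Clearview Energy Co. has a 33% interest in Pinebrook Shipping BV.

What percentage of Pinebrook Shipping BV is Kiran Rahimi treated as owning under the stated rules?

Chain via Summit Group plc → Clearview Energy Co. (R1): 54% × 89% × 33% = 15.8598% of Pinebrook Shipping BV.
Chain via Halcyon Realty LP → Highfield Mining NL (R1): 47% × 37% × 19% = 3.3041% of Pinebrook Shipping BV.
Chain via Stonebridge Holdings Ltd → Quarry Industries Corp. (R1): 57% × 44% × 11% = 2.7588% of Pinebrook Shipping BV.
Aggregating (R2): 15.8598% + 3.3041% + 2.7588% = 21.9227%.

21.9227%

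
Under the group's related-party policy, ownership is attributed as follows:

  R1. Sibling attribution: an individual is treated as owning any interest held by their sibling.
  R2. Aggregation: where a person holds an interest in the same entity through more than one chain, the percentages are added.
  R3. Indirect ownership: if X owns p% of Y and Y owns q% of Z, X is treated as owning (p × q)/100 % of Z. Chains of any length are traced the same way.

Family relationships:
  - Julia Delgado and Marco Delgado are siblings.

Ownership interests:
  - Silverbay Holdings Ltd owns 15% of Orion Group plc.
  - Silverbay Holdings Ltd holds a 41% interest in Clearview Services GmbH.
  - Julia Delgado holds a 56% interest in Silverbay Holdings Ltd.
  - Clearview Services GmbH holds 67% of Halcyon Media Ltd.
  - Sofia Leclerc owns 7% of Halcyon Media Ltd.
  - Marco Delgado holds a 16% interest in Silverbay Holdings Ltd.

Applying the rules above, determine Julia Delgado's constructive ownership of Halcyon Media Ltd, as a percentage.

19.7784%

By sibling attribution (R1), Julia Delgado is treated as also owning Marco Delgado's interest in Silverbay Holdings Ltd, giving 56% + 16% = 72%.
Chain via Silverbay Holdings Ltd → Clearview Services GmbH (R3): 72% × 41% × 67% = 19.7784% of Halcyon Media Ltd.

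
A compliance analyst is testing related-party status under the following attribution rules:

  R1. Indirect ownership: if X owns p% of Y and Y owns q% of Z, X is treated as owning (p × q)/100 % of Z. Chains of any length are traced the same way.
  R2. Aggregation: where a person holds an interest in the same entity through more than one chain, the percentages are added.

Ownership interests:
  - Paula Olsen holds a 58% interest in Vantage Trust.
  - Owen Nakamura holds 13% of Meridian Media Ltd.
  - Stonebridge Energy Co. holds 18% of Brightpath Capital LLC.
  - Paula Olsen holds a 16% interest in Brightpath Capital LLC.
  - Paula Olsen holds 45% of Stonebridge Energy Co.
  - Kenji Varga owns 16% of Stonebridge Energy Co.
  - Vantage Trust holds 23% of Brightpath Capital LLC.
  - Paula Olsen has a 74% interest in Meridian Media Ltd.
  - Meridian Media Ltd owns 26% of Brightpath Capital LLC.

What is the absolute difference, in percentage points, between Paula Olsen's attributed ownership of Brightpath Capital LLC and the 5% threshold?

Chain via Meridian Media Ltd (R1): 74% × 26% = 19.24% of Brightpath Capital LLC.
Chain via Stonebridge Energy Co. (R1): 45% × 18% = 8.1% of Brightpath Capital LLC.
Chain via Vantage Trust (R1): 58% × 23% = 13.34% of Brightpath Capital LLC.
Direct interest in Brightpath Capital LLC: 16%.
Aggregating (R2): 19.24% + 8.1% + 13.34% + 16% = 56.68%.
56.68% exceeds the 5% threshold by 51.68 percentage points.

51.68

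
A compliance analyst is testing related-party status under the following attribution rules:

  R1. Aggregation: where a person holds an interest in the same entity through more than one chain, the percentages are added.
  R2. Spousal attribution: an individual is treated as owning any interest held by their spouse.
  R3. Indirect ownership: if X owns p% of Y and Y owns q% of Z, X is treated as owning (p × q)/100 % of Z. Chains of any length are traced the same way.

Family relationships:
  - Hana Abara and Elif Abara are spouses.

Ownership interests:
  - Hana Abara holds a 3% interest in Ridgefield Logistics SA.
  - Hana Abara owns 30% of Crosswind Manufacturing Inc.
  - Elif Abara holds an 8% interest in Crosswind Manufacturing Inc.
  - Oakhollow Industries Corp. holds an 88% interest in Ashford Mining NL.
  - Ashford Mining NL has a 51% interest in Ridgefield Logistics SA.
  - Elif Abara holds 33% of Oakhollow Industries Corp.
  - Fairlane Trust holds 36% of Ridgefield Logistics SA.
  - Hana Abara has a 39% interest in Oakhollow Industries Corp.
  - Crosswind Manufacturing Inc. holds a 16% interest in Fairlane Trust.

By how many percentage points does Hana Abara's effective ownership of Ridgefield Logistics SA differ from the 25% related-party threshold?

By spousal attribution (R2), Hana Abara is treated as also owning Elif Abara's interest in Crosswind Manufacturing Inc, giving 30% + 8% = 38%.
By spousal attribution (R2), Hana Abara is treated as also owning Elif Abara's interest in Oakhollow Industries Corp, giving 39% + 33% = 72%.
Chain via Crosswind Manufacturing Inc. → Fairlane Trust (R3): 38% × 16% × 36% = 2.1888% of Ridgefield Logistics SA.
Chain via Oakhollow Industries Corp. → Ashford Mining NL (R3): 72% × 88% × 51% = 32.3136% of Ridgefield Logistics SA.
Direct interest in Ridgefield Logistics SA: 3%.
Aggregating (R1): 2.1888% + 32.3136% + 3% = 37.5024%.
37.5024% exceeds the 25% threshold by 12.5024 percentage points.

12.5024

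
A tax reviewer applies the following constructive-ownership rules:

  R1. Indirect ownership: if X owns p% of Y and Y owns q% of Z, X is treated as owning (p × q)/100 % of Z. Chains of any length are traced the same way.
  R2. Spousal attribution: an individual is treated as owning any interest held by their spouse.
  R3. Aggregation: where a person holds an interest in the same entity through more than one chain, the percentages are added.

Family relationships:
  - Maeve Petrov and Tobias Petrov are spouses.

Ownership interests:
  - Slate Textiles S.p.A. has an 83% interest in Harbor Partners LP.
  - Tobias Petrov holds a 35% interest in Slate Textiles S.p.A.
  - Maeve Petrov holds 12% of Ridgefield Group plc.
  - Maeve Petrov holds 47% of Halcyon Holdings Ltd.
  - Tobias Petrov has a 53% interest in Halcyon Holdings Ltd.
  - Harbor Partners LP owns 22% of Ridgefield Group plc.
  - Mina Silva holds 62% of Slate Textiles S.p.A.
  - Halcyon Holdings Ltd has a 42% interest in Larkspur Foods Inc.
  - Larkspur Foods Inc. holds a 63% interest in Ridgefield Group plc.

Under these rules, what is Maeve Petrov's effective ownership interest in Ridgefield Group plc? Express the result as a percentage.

By spousal attribution (R2), Maeve Petrov is treated as also owning Tobias Petrov's interest in Halcyon Holdings Ltd, giving 47% + 53% = 100%.
By spousal attribution (R2), Maeve Petrov is treated as owning Tobias Petrov's 35% interest in Slate Textiles S.p.A.
Chain via Halcyon Holdings Ltd → Larkspur Foods Inc. (R1): 100% × 42% × 63% = 26.46% of Ridgefield Group plc.
Direct interest in Ridgefield Group plc: 12%.
Chain via Slate Textiles S.p.A. → Harbor Partners LP (R1): 35% × 83% × 22% = 6.391% of Ridgefield Group plc.
Aggregating (R3): 26.46% + 12% + 6.391% = 44.851%.

44.851%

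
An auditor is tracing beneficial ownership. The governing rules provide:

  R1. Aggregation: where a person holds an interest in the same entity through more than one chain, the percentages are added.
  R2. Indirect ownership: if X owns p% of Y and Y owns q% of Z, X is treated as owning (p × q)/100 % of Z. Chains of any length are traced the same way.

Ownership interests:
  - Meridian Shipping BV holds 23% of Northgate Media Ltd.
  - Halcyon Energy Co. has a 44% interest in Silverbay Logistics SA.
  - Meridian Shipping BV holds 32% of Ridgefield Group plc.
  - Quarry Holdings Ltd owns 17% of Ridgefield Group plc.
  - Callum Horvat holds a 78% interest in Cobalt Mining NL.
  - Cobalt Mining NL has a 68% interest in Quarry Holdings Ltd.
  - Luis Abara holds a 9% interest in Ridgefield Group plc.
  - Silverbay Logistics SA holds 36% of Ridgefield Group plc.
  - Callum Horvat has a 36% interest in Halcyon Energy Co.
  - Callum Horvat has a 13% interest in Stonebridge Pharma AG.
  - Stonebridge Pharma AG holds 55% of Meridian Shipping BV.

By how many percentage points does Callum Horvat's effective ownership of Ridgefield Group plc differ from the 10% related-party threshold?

Chain via Cobalt Mining NL → Quarry Holdings Ltd (R2): 78% × 68% × 17% = 9.0168% of Ridgefield Group plc.
Chain via Stonebridge Pharma AG → Meridian Shipping BV (R2): 13% × 55% × 32% = 2.288% of Ridgefield Group plc.
Chain via Halcyon Energy Co. → Silverbay Logistics SA (R2): 36% × 44% × 36% = 5.7024% of Ridgefield Group plc.
Aggregating (R1): 9.0168% + 2.288% + 5.7024% = 17.0072%.
17.0072% exceeds the 10% threshold by 7.0072 percentage points.

7.0072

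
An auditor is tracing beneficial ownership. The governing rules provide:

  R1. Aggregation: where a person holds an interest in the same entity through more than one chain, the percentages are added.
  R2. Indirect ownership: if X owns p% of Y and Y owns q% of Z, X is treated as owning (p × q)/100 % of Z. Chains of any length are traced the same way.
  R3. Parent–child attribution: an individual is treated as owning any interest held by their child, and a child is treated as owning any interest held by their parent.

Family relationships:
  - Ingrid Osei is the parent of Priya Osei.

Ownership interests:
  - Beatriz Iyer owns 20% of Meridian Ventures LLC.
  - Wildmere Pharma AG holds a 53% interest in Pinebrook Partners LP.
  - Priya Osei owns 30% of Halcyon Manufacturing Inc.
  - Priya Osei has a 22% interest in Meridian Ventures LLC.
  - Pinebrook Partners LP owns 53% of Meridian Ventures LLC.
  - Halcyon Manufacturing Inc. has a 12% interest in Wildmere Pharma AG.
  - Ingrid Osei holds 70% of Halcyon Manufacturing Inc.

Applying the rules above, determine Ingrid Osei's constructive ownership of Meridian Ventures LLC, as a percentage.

By parent–child attribution (R3), Ingrid Osei is treated as also owning Priya Osei's interest in Halcyon Manufacturing Inc, giving 70% + 30% = 100%.
By parent–child attribution (R3), Ingrid Osei is treated as owning Priya Osei's 22% interest in Meridian Ventures LLC.
Chain via Halcyon Manufacturing Inc. → Wildmere Pharma AG → Pinebrook Partners LP (R2): 100% × 12% × 53% × 53% = 3.3708% of Meridian Ventures LLC.
Direct interest in Meridian Ventures LLC: 22%.
Aggregating (R1): 3.3708% + 22% = 25.3708%.

25.3708%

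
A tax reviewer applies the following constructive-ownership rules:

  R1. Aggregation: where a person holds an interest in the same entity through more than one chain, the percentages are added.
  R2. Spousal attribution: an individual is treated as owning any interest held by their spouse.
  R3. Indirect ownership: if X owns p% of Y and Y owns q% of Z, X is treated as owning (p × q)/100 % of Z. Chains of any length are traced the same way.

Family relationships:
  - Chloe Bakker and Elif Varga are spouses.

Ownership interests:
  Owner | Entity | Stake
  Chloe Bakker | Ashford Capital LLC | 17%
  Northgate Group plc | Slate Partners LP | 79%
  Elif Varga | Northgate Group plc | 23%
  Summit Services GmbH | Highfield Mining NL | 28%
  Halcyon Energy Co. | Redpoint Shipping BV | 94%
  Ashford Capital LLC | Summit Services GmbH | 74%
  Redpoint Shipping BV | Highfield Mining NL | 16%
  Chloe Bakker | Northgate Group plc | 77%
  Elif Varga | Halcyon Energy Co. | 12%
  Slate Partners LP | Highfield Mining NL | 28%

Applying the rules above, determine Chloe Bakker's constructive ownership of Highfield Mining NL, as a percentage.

By spousal attribution (R2), Chloe Bakker is treated as also owning Elif Varga's interest in Northgate Group plc, giving 77% + 23% = 100%.
By spousal attribution (R2), Chloe Bakker is treated as owning Elif Varga's 12% interest in Halcyon Energy Co.
Chain via Ashford Capital LLC → Summit Services GmbH (R3): 17% × 74% × 28% = 3.5224% of Highfield Mining NL.
Chain via Northgate Group plc → Slate Partners LP (R3): 100% × 79% × 28% = 22.12% of Highfield Mining NL.
Chain via Halcyon Energy Co. → Redpoint Shipping BV (R3): 12% × 94% × 16% = 1.8048% of Highfield Mining NL.
Aggregating (R1): 3.5224% + 22.12% + 1.8048% = 27.4472%.

27.4472%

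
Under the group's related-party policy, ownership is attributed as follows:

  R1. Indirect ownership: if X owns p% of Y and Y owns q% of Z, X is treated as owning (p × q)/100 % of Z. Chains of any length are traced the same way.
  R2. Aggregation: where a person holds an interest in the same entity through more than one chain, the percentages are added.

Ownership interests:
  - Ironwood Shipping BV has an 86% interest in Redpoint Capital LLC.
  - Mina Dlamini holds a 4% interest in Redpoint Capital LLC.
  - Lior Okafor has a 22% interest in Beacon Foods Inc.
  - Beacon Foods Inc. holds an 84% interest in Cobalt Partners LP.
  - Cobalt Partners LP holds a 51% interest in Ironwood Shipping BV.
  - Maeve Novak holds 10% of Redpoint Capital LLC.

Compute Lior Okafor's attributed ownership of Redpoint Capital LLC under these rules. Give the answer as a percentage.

Chain via Beacon Foods Inc. → Cobalt Partners LP → Ironwood Shipping BV (R1): 22% × 84% × 51% × 86% = 8.105328% of Redpoint Capital LLC.

8.105328%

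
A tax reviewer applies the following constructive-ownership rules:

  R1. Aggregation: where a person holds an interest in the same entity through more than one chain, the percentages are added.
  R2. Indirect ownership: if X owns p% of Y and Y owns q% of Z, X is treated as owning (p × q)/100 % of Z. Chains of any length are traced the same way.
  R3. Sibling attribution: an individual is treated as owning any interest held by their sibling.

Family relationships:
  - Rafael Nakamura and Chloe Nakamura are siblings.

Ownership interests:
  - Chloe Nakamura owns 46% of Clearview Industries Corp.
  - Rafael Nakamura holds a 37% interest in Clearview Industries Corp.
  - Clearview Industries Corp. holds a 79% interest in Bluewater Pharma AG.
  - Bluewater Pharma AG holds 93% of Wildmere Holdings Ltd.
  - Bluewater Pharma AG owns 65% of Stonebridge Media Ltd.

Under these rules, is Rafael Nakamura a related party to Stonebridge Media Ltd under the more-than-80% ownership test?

No

By sibling attribution (R3), Rafael Nakamura is treated as also owning Chloe Nakamura's interest in Clearview Industries Corp, giving 37% + 46% = 83%.
Chain via Clearview Industries Corp. → Bluewater Pharma AG (R2): 83% × 79% × 65% = 42.6205% of Stonebridge Media Ltd.
42.6205% does not exceed the 80% threshold, so Rafael is not a related party to Stonebridge Media Ltd.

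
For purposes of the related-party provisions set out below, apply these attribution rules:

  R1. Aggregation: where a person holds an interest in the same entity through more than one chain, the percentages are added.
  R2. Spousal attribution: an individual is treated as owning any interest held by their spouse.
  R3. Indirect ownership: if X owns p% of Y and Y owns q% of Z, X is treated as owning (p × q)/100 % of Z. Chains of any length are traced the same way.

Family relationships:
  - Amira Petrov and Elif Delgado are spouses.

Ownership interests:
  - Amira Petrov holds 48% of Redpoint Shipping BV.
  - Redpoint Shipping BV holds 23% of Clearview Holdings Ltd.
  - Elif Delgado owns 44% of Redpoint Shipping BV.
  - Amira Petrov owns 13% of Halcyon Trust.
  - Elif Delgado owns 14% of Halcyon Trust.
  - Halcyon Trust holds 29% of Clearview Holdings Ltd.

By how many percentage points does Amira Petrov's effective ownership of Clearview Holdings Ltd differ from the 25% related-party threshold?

By spousal attribution (R2), Amira Petrov is treated as also owning Elif Delgado's interest in Redpoint Shipping BV, giving 48% + 44% = 92%.
By spousal attribution (R2), Amira Petrov is treated as also owning Elif Delgado's interest in Halcyon Trust, giving 13% + 14% = 27%.
Chain via Redpoint Shipping BV (R3): 92% × 23% = 21.16% of Clearview Holdings Ltd.
Chain via Halcyon Trust (R3): 27% × 29% = 7.83% of Clearview Holdings Ltd.
Aggregating (R1): 21.16% + 7.83% = 28.99%.
28.99% exceeds the 25% threshold by 3.99 percentage points.

3.99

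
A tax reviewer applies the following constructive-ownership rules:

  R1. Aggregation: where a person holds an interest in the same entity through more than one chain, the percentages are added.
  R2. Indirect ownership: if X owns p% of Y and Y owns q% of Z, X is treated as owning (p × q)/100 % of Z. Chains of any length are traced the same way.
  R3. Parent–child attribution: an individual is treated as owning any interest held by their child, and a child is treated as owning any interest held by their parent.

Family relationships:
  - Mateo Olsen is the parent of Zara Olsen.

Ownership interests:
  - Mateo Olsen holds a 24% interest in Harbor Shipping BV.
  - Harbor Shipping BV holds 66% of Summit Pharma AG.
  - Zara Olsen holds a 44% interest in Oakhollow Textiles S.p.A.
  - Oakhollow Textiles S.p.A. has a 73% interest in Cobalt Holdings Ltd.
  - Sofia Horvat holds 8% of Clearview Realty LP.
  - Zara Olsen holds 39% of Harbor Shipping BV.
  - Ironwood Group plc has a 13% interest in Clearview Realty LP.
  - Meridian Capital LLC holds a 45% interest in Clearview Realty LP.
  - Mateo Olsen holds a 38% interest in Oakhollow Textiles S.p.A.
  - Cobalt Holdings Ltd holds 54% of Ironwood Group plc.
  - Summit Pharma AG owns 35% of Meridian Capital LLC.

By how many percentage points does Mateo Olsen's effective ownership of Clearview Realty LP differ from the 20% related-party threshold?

By parent–child attribution (R3), Mateo Olsen is treated as also owning Zara Olsen's interest in Oakhollow Textiles S.p.A, giving 38% + 44% = 82%.
By parent–child attribution (R3), Mateo Olsen is treated as also owning Zara Olsen's interest in Harbor Shipping BV, giving 24% + 39% = 63%.
Chain via Oakhollow Textiles S.p.A. → Cobalt Holdings Ltd → Ironwood Group plc (R2): 82% × 73% × 54% × 13% = 4.202172% of Clearview Realty LP.
Chain via Harbor Shipping BV → Summit Pharma AG → Meridian Capital LLC (R2): 63% × 66% × 35% × 45% = 6.54885% of Clearview Realty LP.
Aggregating (R1): 4.202172% + 6.54885% = 10.751022%.
10.751022% falls short of the 20% threshold by 9.248978 percentage points.

9.248978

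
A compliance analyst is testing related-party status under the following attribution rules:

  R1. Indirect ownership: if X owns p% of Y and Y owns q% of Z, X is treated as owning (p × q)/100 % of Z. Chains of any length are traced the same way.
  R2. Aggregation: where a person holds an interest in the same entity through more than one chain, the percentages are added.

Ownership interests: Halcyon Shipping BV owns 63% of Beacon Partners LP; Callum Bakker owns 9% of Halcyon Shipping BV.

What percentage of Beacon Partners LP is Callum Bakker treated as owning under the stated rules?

5.67%

Chain via Halcyon Shipping BV (R1): 9% × 63% = 5.67% of Beacon Partners LP.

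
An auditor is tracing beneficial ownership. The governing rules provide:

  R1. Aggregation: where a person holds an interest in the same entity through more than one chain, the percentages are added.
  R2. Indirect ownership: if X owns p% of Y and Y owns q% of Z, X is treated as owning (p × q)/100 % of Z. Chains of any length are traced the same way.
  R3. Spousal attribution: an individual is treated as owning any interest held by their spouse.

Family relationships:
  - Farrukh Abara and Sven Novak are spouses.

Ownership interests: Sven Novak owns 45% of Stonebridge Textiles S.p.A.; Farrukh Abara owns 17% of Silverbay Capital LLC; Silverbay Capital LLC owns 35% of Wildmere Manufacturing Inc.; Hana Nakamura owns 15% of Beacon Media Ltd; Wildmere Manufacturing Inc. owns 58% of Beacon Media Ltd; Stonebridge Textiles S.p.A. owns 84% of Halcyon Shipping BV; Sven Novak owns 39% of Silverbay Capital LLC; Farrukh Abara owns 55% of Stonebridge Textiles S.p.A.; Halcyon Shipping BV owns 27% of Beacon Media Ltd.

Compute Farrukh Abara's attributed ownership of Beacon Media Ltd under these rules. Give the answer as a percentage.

By spousal attribution (R3), Farrukh Abara is treated as also owning Sven Novak's interest in Silverbay Capital LLC, giving 17% + 39% = 56%.
By spousal attribution (R3), Farrukh Abara is treated as also owning Sven Novak's interest in Stonebridge Textiles S.p.A, giving 55% + 45% = 100%.
Chain via Silverbay Capital LLC → Wildmere Manufacturing Inc. (R2): 56% × 35% × 58% = 11.368% of Beacon Media Ltd.
Chain via Stonebridge Textiles S.p.A. → Halcyon Shipping BV (R2): 100% × 84% × 27% = 22.68% of Beacon Media Ltd.
Aggregating (R1): 11.368% + 22.68% = 34.048%.

34.048%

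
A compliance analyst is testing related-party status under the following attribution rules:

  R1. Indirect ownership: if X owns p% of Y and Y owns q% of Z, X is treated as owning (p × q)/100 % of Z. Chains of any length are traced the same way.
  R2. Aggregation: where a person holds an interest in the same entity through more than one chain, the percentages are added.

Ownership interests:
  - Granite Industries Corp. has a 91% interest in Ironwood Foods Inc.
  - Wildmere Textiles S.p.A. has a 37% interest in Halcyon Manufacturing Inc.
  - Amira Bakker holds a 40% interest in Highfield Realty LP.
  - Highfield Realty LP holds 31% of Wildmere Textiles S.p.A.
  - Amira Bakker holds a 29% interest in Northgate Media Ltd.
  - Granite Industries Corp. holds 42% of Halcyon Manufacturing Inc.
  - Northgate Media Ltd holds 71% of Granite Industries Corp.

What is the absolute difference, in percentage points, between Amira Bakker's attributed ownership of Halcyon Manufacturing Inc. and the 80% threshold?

Chain via Highfield Realty LP → Wildmere Textiles S.p.A. (R1): 40% × 31% × 37% = 4.588% of Halcyon Manufacturing Inc.
Chain via Northgate Media Ltd → Granite Industries Corp. (R1): 29% × 71% × 42% = 8.6478% of Halcyon Manufacturing Inc.
Aggregating (R2): 4.588% + 8.6478% = 13.2358%.
13.2358% falls short of the 80% threshold by 66.7642 percentage points.

66.7642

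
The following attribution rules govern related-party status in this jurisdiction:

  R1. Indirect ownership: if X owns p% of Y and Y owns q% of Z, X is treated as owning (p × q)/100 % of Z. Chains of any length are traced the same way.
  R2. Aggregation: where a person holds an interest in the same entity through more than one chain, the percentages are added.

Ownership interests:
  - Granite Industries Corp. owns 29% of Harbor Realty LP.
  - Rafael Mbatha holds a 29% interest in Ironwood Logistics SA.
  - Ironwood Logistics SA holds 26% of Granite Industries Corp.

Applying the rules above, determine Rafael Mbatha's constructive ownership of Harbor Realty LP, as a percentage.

Chain via Ironwood Logistics SA → Granite Industries Corp. (R1): 29% × 26% × 29% = 2.1866% of Harbor Realty LP.

2.1866%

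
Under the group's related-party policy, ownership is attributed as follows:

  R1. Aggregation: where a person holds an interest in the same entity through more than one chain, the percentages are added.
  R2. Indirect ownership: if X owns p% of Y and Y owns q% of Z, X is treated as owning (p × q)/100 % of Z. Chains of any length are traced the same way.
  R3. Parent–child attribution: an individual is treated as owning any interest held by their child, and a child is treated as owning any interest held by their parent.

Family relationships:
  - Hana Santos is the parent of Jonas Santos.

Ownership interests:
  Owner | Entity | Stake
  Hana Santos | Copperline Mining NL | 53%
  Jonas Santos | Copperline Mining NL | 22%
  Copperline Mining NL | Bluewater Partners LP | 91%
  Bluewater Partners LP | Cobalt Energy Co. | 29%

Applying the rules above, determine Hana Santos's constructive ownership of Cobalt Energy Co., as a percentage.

19.7925%

By parent–child attribution (R3), Hana Santos is treated as also owning Jonas Santos's interest in Copperline Mining NL, giving 53% + 22% = 75%.
Chain via Copperline Mining NL → Bluewater Partners LP (R2): 75% × 91% × 29% = 19.7925% of Cobalt Energy Co.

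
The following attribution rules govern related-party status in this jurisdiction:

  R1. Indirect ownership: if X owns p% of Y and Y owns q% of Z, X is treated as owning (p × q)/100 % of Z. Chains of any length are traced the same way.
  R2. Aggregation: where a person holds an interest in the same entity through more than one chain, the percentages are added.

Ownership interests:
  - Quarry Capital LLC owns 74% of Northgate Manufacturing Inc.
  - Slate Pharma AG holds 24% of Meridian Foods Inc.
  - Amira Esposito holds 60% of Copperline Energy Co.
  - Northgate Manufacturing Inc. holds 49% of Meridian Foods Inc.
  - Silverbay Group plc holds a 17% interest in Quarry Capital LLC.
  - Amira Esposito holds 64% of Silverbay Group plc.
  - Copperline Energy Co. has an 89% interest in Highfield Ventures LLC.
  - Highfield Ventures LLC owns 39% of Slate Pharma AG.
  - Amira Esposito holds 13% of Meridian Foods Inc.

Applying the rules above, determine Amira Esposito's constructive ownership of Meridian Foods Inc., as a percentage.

Chain via Copperline Energy Co. → Highfield Ventures LLC → Slate Pharma AG (R1): 60% × 89% × 39% × 24% = 4.99824% of Meridian Foods Inc.
Chain via Silverbay Group plc → Quarry Capital LLC → Northgate Manufacturing Inc. (R1): 64% × 17% × 74% × 49% = 3.945088% of Meridian Foods Inc.
Direct interest in Meridian Foods Inc: 13%.
Aggregating (R2): 4.99824% + 3.945088% + 13% = 21.943328%.

21.943328%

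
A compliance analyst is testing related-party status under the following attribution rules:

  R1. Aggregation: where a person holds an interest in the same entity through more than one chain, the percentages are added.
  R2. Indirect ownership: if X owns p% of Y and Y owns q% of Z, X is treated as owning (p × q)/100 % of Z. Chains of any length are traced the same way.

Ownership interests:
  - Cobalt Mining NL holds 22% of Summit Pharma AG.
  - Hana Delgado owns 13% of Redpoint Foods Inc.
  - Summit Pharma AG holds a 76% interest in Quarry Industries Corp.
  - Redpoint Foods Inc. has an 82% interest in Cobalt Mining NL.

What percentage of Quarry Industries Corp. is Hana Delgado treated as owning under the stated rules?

1.782352%

Chain via Redpoint Foods Inc. → Cobalt Mining NL → Summit Pharma AG (R2): 13% × 82% × 22% × 76% = 1.782352% of Quarry Industries Corp.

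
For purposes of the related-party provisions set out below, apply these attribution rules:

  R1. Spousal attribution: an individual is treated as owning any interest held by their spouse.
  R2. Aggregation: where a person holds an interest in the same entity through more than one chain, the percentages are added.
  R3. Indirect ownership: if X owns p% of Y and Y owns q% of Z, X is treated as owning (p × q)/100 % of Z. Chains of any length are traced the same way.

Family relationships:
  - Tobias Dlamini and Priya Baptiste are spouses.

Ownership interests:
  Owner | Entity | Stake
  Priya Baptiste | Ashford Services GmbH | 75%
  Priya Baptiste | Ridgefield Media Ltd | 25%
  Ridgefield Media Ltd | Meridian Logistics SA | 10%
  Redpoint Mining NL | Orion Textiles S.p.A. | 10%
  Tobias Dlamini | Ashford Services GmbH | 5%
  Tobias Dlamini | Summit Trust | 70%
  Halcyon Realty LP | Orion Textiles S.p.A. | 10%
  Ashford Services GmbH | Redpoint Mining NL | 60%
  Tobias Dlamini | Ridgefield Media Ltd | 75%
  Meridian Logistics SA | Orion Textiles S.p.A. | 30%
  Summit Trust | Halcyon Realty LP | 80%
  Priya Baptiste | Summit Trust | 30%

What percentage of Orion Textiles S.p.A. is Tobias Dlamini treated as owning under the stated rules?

15.8%

By spousal attribution (R1), Tobias Dlamini is treated as also owning Priya Baptiste's interest in Ridgefield Media Ltd, giving 75% + 25% = 100%.
By spousal attribution (R1), Tobias Dlamini is treated as also owning Priya Baptiste's interest in Summit Trust, giving 70% + 30% = 100%.
By spousal attribution (R1), Tobias Dlamini is treated as also owning Priya Baptiste's interest in Ashford Services GmbH, giving 5% + 75% = 80%.
Chain via Ridgefield Media Ltd → Meridian Logistics SA (R3): 100% × 10% × 30% = 3% of Orion Textiles S.p.A.
Chain via Summit Trust → Halcyon Realty LP (R3): 100% × 80% × 10% = 8% of Orion Textiles S.p.A.
Chain via Ashford Services GmbH → Redpoint Mining NL (R3): 80% × 60% × 10% = 4.8% of Orion Textiles S.p.A.
Aggregating (R2): 3% + 8% + 4.8% = 15.8%.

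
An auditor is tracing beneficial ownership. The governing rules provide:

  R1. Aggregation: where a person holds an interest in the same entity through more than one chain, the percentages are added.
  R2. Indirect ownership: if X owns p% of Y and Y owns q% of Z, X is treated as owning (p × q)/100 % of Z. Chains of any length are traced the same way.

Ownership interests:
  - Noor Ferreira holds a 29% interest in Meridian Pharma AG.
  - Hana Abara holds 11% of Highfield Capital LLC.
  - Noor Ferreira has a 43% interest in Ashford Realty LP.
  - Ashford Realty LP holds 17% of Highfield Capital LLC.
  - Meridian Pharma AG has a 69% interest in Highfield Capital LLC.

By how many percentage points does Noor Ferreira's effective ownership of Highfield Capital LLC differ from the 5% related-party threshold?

22.32

Chain via Meridian Pharma AG (R2): 29% × 69% = 20.01% of Highfield Capital LLC.
Chain via Ashford Realty LP (R2): 43% × 17% = 7.31% of Highfield Capital LLC.
Aggregating (R1): 20.01% + 7.31% = 27.32%.
27.32% exceeds the 5% threshold by 22.32 percentage points.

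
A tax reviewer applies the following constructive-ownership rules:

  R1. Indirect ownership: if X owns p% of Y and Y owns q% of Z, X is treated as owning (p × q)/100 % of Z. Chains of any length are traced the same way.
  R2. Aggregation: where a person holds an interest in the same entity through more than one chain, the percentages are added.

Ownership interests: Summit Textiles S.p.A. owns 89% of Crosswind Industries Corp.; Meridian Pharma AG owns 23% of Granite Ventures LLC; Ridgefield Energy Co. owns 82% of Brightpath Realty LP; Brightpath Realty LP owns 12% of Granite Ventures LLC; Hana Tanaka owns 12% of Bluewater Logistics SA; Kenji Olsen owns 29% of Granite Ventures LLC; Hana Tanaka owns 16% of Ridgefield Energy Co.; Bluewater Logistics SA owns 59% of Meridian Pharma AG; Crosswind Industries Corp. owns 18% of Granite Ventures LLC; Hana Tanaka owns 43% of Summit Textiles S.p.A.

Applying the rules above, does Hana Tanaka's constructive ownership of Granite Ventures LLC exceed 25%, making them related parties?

Chain via Ridgefield Energy Co. → Brightpath Realty LP (R1): 16% × 82% × 12% = 1.5744% of Granite Ventures LLC.
Chain via Bluewater Logistics SA → Meridian Pharma AG (R1): 12% × 59% × 23% = 1.6284% of Granite Ventures LLC.
Chain via Summit Textiles S.p.A. → Crosswind Industries Corp. (R1): 43% × 89% × 18% = 6.8886% of Granite Ventures LLC.
Aggregating (R2): 1.5744% + 1.6284% + 6.8886% = 10.0914%.
10.0914% does not exceed the 25% threshold, so Hana is not a related party to Granite Ventures LLC.

No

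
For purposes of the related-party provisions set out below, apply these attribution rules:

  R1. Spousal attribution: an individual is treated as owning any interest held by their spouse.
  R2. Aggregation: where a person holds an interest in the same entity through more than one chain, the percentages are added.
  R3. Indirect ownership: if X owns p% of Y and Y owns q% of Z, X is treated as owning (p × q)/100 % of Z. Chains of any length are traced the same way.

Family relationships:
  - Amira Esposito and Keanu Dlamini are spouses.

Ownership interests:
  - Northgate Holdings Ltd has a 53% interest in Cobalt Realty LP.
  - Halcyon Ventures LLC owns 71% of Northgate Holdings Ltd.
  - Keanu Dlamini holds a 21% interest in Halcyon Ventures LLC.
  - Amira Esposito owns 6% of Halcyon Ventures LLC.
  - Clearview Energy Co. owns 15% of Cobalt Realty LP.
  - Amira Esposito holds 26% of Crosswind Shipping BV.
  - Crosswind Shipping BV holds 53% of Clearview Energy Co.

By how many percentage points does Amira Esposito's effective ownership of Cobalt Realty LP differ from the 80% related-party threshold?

By spousal attribution (R1), Amira Esposito is treated as also owning Keanu Dlamini's interest in Halcyon Ventures LLC, giving 6% + 21% = 27%.
Chain via Halcyon Ventures LLC → Northgate Holdings Ltd (R3): 27% × 71% × 53% = 10.1601% of Cobalt Realty LP.
Chain via Crosswind Shipping BV → Clearview Energy Co. (R3): 26% × 53% × 15% = 2.067% of Cobalt Realty LP.
Aggregating (R2): 10.1601% + 2.067% = 12.2271%.
12.2271% falls short of the 80% threshold by 67.7729 percentage points.

67.7729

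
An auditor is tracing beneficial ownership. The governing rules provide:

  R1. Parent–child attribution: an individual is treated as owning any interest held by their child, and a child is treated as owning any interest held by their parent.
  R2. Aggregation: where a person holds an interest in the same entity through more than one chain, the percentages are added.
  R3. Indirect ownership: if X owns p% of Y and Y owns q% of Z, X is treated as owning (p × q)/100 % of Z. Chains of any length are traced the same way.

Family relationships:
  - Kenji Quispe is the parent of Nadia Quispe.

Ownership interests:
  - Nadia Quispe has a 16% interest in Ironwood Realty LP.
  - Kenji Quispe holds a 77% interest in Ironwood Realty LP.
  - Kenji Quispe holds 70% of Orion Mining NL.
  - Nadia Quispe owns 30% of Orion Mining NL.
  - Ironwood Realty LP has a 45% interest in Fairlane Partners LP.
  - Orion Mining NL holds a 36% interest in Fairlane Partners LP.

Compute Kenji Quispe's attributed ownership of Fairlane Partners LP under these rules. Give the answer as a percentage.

77.85%

By parent–child attribution (R1), Kenji Quispe is treated as also owning Nadia Quispe's interest in Ironwood Realty LP, giving 77% + 16% = 93%.
By parent–child attribution (R1), Kenji Quispe is treated as also owning Nadia Quispe's interest in Orion Mining NL, giving 70% + 30% = 100%.
Chain via Ironwood Realty LP (R3): 93% × 45% = 41.85% of Fairlane Partners LP.
Chain via Orion Mining NL (R3): 100% × 36% = 36% of Fairlane Partners LP.
Aggregating (R2): 41.85% + 36% = 77.85%.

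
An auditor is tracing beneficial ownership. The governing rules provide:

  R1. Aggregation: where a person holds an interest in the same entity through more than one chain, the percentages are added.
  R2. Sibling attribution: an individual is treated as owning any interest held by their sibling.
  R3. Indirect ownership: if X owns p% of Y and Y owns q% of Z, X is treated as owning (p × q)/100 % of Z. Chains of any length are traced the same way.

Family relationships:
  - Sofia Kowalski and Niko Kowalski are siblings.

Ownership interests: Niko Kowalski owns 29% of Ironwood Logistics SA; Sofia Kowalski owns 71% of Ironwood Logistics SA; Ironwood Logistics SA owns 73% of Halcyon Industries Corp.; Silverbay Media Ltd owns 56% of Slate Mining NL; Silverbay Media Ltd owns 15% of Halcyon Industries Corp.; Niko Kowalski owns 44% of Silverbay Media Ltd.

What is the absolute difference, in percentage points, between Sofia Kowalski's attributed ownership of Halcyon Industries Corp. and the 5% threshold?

By sibling attribution (R2), Sofia Kowalski is treated as also owning Niko Kowalski's interest in Ironwood Logistics SA, giving 71% + 29% = 100%.
By sibling attribution (R2), Sofia Kowalski is treated as owning Niko Kowalski's 44% interest in Silverbay Media Ltd.
Chain via Ironwood Logistics SA (R3): 100% × 73% = 73% of Halcyon Industries Corp.
Chain via Silverbay Media Ltd (R3): 44% × 15% = 6.6% of Halcyon Industries Corp.
Aggregating (R1): 73% + 6.6% = 79.6%.
79.6% exceeds the 5% threshold by 74.6 percentage points.

74.6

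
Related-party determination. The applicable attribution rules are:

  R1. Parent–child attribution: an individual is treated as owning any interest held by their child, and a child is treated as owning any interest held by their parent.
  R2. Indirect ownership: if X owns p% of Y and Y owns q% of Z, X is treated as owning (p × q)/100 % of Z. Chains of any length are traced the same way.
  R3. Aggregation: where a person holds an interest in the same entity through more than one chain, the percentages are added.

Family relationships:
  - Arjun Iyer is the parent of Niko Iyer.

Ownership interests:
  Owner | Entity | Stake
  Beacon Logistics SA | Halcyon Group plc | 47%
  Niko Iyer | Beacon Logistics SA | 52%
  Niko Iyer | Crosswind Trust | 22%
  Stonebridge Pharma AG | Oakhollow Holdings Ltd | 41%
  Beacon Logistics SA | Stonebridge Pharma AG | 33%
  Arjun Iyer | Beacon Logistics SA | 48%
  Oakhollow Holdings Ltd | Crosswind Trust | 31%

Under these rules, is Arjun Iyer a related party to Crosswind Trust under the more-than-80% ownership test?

No

By parent–child attribution (R1), Arjun Iyer is treated as also owning Niko Iyer's interest in Beacon Logistics SA, giving 48% + 52% = 100%.
By parent–child attribution (R1), Arjun Iyer is treated as owning Niko Iyer's 22% interest in Crosswind Trust.
Chain via Beacon Logistics SA → Stonebridge Pharma AG → Oakhollow Holdings Ltd (R2): 100% × 33% × 41% × 31% = 4.1943% of Crosswind Trust.
Direct interest in Crosswind Trust: 22%.
Aggregating (R3): 4.1943% + 22% = 26.1943%.
26.1943% does not exceed the 80% threshold, so Arjun is not a related party to Crosswind Trust.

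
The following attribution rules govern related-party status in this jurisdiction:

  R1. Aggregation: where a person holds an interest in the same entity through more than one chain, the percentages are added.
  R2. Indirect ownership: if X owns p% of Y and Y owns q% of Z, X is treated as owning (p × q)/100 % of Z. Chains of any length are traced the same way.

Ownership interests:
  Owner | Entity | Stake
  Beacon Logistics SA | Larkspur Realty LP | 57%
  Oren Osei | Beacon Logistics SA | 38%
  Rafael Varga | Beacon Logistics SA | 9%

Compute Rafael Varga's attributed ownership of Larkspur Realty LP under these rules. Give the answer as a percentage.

Chain via Beacon Logistics SA (R2): 9% × 57% = 5.13% of Larkspur Realty LP.

5.13%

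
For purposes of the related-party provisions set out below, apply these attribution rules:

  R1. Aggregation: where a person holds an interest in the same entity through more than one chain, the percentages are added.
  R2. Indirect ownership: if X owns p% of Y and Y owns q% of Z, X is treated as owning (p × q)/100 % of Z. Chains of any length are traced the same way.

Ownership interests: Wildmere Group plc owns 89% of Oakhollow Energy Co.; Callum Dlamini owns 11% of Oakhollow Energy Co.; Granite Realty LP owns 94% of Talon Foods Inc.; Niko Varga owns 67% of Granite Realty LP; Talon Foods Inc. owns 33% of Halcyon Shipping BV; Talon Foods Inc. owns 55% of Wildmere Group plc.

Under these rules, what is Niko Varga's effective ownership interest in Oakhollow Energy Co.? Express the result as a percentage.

Chain via Granite Realty LP → Talon Foods Inc. → Wildmere Group plc (R2): 67% × 94% × 55% × 89% = 30.82871% of Oakhollow Energy Co.

30.82871%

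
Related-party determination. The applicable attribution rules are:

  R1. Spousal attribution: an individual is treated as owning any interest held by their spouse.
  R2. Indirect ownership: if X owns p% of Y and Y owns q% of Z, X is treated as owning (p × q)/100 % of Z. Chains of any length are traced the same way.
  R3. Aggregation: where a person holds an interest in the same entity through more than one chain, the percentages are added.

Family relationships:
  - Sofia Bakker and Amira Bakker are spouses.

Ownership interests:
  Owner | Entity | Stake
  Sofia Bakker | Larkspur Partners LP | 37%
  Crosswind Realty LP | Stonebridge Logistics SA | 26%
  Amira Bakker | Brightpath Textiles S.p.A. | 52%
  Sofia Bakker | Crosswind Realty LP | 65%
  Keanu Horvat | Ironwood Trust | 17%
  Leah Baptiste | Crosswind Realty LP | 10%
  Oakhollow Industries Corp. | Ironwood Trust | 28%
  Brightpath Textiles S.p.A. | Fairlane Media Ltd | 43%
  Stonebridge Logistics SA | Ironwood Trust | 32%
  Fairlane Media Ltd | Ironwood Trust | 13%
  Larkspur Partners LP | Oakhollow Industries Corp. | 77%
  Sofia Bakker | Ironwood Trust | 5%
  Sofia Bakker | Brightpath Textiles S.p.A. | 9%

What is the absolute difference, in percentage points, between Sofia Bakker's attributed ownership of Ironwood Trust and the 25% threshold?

3.2049

By spousal attribution (R1), Sofia Bakker is treated as also owning Amira Bakker's interest in Brightpath Textiles S.p.A, giving 9% + 52% = 61%.
Chain via Crosswind Realty LP → Stonebridge Logistics SA (R2): 65% × 26% × 32% = 5.408% of Ironwood Trust.
Chain via Brightpath Textiles S.p.A. → Fairlane Media Ltd (R2): 61% × 43% × 13% = 3.4099% of Ironwood Trust.
Chain via Larkspur Partners LP → Oakhollow Industries Corp. (R2): 37% × 77% × 28% = 7.9772% of Ironwood Trust.
Direct interest in Ironwood Trust: 5%.
Aggregating (R3): 5.408% + 3.4099% + 7.9772% + 5% = 21.7951%.
21.7951% falls short of the 25% threshold by 3.2049 percentage points.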